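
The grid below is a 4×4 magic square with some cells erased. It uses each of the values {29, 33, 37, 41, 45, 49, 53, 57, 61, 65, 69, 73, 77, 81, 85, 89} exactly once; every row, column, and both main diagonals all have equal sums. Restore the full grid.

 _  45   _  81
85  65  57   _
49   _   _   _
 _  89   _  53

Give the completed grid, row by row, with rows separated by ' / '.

The 16 entries sum to 944, so each line sums to 944/4 = 236.
The remaining cell in row 2 is (2,4) = 236 − 207 = 29.
Column 2: 45 + 65 + 89 + ? = 236, so (3,2) = 37.
Column 4 must total 236; the given cells sum to 163, so (3,4) = 73.
Anti-diagonal: 81 + 57 + 37 + ? = 236, so (4,1) = 61.
From row 3, 236 − (49 + 37 + 73) gives (3,3) = 77.
Using row 4: 61 + 89 + 53 + ? → (4,3) = 236 − 203 = 33.
Column 1 needs 236; the known cells sum to 195, so (1,1) = 41.
Column 3: 57 + 77 + 33 + ? = 236, so (1,3) = 69.

41 45 69 81 / 85 65 57 29 / 49 37 77 73 / 61 89 33 53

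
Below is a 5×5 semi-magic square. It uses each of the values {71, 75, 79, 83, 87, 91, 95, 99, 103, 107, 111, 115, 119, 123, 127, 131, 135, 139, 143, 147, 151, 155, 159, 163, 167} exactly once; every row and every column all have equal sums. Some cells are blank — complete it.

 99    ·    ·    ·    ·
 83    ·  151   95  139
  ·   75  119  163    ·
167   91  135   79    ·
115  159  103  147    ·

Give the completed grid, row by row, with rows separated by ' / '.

99 143 87 111 155 / 83 127 151 95 139 / 131 75 119 163 107 / 167 91 135 79 123 / 115 159 103 147 71

The 25 entries sum to 2975, so each line sums to 2975/5 = 595.
Row 2 needs 595; the known cells sum to 468, so (2,2) = 127.
The remaining cell in row 4 is (4,5) = 595 − 472 = 123.
Using row 5: 115 + 159 + 103 + 147 + ? → (5,5) = 595 − 524 = 71.
Column 1: 99 + 83 + 167 + 115 + ? = 595, so (3,1) = 131.
Using column 2: 127 + 75 + 91 + 159 + ? → (1,2) = 595 − 452 = 143.
The remaining cell in column 3 is (1,3) = 595 − 508 = 87.
Column 4: 95 + 163 + 79 + 147 + ? = 595, so (1,4) = 111.
The remaining cell in row 1 is (1,5) = 595 − 440 = 155.
Using row 3: 131 + 75 + 119 + 163 + ? → (3,5) = 595 − 488 = 107.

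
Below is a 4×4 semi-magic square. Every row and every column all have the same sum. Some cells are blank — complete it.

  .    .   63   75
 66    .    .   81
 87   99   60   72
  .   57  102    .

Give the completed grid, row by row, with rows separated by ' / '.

96 84 63 75 / 66 78 93 81 / 87 99 60 72 / 69 57 102 90

Row 3 is already complete: 87 + 99 + 60 + 72 = 318, so that is the magic constant.
Column 3 needs 318; the known cells sum to 225, so (2,3) = 93.
Column 4 must total 318; the given cells sum to 228, so (4,4) = 90.
Row 2: 66 + 93 + 81 + ? = 318, so (2,2) = 78.
From row 4, 318 − (57 + 102 + 90) gives (4,1) = 69.
Column 1 must total 318; the given cells sum to 222, so (1,1) = 96.
Column 2 needs 318; the known cells sum to 234, so (1,2) = 84.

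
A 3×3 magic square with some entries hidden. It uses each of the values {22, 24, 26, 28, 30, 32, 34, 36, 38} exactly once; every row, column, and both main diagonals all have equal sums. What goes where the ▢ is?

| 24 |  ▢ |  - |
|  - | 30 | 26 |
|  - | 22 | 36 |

The 9 entries sum to 270, so each line sums to 270/3 = 90.
Using row 2: 30 + 26 + ? → (2,1) = 90 − 56 = 34.
Row 3 must total 90; the given cells sum to 58, so (3,1) = 32.
Using column 2: 30 + 22 + ? → (1,2) = 90 − 52 = 38.

38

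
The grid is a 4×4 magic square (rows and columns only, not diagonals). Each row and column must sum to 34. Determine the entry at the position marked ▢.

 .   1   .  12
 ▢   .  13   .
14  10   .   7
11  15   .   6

Row 3 needs 34; the known cells sum to 31, so (3,3) = 3.
Row 4: 11 + 15 + 6 + ? = 34, so (4,3) = 2.
Column 2 needs 34; the known cells sum to 26, so (2,2) = 8.
From column 3, 34 − (13 + 3 + 2) gives (1,3) = 16.
The remaining cell in column 4 is (2,4) = 34 − 25 = 9.
Row 1: 1 + 16 + 12 + ? = 34, so (1,1) = 5.
Row 2 needs 34; the known cells sum to 30, so (2,1) = 4.

4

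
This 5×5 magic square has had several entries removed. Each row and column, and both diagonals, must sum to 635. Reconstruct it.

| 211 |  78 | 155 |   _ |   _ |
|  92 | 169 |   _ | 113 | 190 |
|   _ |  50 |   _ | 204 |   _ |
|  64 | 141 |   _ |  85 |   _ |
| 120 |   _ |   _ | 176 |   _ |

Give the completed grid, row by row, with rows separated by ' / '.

Row 2: 92 + 169 + 113 + 190 + ? = 635, so (2,3) = 71.
The remaining cell in column 1 is (3,1) = 635 − 487 = 148.
Column 2: 78 + 169 + 50 + 141 + ? = 635, so (5,2) = 197.
The remaining cell in column 4 is (1,4) = 635 − 578 = 57.
The remaining cell in row 1 is (1,5) = 635 − 501 = 134.
The remaining cell in anti-diagonal is (3,3) = 635 − 508 = 127.
Row 3: 148 + 50 + 127 + 204 + ? = 635, so (3,5) = 106.
From main diagonal, 635 − (211 + 169 + 127 + 85) gives (5,5) = 43.
From row 5, 635 − (120 + 197 + 176 + 43) gives (5,3) = 99.
Using column 3: 155 + 71 + 127 + 99 + ? → (4,3) = 635 − 452 = 183.
Column 5: 134 + 190 + 106 + 43 + ? = 635, so (4,5) = 162.

211 78 155 57 134 / 92 169 71 113 190 / 148 50 127 204 106 / 64 141 183 85 162 / 120 197 99 176 43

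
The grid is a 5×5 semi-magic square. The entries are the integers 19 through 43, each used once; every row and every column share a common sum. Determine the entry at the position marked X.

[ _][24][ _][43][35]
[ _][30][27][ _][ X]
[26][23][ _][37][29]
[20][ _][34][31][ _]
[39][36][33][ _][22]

The entries are 19 through 43, which sum to 775, so each line sums to 775/5 = 155.
The remaining cell in row 3 is (3,3) = 155 − 115 = 40.
The remaining cell in row 5 is (5,4) = 155 − 130 = 25.
The remaining cell in column 2 is (4,2) = 155 − 113 = 42.
From column 3, 155 − (27 + 40 + 34 + 33) gives (1,3) = 21.
Column 4 must total 155; the given cells sum to 136, so (2,4) = 19.
From row 1, 155 − (24 + 21 + 43 + 35) gives (1,1) = 32.
Row 4 needs 155; the known cells sum to 127, so (4,5) = 28.
Column 1: 32 + 26 + 20 + 39 + ? = 155, so (2,1) = 38.
Column 5 must total 155; the given cells sum to 114, so (2,5) = 41.

41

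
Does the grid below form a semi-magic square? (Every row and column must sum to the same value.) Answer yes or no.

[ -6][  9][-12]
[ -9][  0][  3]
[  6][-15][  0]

Row 1: -6 + 9 + (-12) = -9.
Row 2: -9 + 0 + 3 = -6.
Row 3: 6 + (-15) + 0 = -9.
Column 1: -6 + (-9) + 6 = -9.
Column 2: 9 + 0 + (-15) = -6.
Column 3: -12 + 3 + 0 = -9.

No — row 2 sums to -6 but column 3 sums to -9.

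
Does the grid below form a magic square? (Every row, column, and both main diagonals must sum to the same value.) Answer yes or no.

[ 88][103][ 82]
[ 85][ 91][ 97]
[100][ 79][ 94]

Row 1: 88 + 103 + 82 = 273.
Row 2: 85 + 91 + 97 = 273.
Row 3: 100 + 79 + 94 = 273.
Column 1: 88 + 85 + 100 = 273.
Column 2: 103 + 91 + 79 = 273.
Column 3: 82 + 97 + 94 = 273.
Main diagonal: 88 + 91 + 94 = 273.
Anti-diagonal: 82 + 91 + 100 = 273.
All lines sum to 273.

Yes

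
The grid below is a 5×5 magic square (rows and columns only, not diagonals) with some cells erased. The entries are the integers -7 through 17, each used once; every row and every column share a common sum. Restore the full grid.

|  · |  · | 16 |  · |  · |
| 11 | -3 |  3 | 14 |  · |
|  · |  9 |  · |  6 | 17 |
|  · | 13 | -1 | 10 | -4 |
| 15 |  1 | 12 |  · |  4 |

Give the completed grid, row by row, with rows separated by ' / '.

The entries are -7 through 17, which sum to 125, so each line sums to 125/5 = 25.
Row 2 needs 25; the known cells sum to 25, so (2,5) = 0.
From row 4, 25 − (13 + (-1) + 10 + (-4)) gives (4,1) = 7.
Row 5: 15 + 1 + 12 + 4 + ? = 25, so (5,4) = -7.
Column 2 must total 25; the given cells sum to 20, so (1,2) = 5.
Using column 3: 16 + 3 + (-1) + 12 + ? → (3,3) = 25 − 30 = -5.
Column 4: 14 + 6 + 10 + (-7) + ? = 25, so (1,4) = 2.
Using column 5: 0 + 17 + (-4) + 4 + ? → (1,5) = 25 − 17 = 8.
Using row 1: 5 + 16 + 2 + 8 + ? → (1,1) = 25 − 31 = -6.
Row 3: 9 + (-5) + 6 + 17 + ? = 25, so (3,1) = -2.

-6 5 16 2 8 / 11 -3 3 14 0 / -2 9 -5 6 17 / 7 13 -1 10 -4 / 15 1 12 -7 4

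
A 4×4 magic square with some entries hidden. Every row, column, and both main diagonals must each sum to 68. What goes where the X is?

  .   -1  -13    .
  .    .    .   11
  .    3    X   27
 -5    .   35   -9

15

Row 4: -5 + 35 + (-9) + ? = 68, so (4,2) = 47.
Column 2 must total 68; the given cells sum to 49, so (2,2) = 19.
Column 4 must total 68; the given cells sum to 29, so (1,4) = 39.
Anti-diagonal: 39 + 3 + (-5) + ? = 68, so (2,3) = 31.
Row 1: -1 + (-13) + 39 + ? = 68, so (1,1) = 43.
Row 2 must total 68; the given cells sum to 61, so (2,1) = 7.
Column 1 must total 68; the given cells sum to 45, so (3,1) = 23.
Column 3: -13 + 31 + 35 + ? = 68, so (3,3) = 15.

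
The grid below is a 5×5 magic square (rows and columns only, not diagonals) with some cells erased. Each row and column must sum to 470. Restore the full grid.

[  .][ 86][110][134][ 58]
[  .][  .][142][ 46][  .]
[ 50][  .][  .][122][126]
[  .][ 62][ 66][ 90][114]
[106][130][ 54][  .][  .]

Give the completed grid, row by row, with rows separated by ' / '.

The remaining cell in row 1 is (1,1) = 470 − 388 = 82.
Row 4: 62 + 66 + 90 + 114 + ? = 470, so (4,1) = 138.
The remaining cell in column 1 is (2,1) = 470 − 376 = 94.
Column 3 must total 470; the given cells sum to 372, so (3,3) = 98.
The remaining cell in column 4 is (5,4) = 470 − 392 = 78.
Using row 3: 50 + 98 + 122 + 126 + ? → (3,2) = 470 − 396 = 74.
From row 5, 470 − (106 + 130 + 54 + 78) gives (5,5) = 102.
From column 2, 470 − (86 + 74 + 62 + 130) gives (2,2) = 118.
Using column 5: 58 + 126 + 114 + 102 + ? → (2,5) = 470 − 400 = 70.

82 86 110 134 58 / 94 118 142 46 70 / 50 74 98 122 126 / 138 62 66 90 114 / 106 130 54 78 102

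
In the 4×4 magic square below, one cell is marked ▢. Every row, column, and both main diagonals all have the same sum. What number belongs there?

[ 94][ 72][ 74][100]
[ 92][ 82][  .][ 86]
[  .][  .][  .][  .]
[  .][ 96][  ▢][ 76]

Row 1 is complete and sums to 340; that is the magic constant.
The remaining cell in row 2 is (2,3) = 340 − 260 = 80.
Column 2: 72 + 82 + 96 + ? = 340, so (3,2) = 90.
Using column 4: 100 + 86 + 76 + ? → (3,4) = 340 − 262 = 78.
Main diagonal needs 340; the known cells sum to 252, so (3,3) = 88.
The remaining cell in anti-diagonal is (4,1) = 340 − 270 = 70.
Row 3: 90 + 88 + 78 + ? = 340, so (3,1) = 84.
Row 4 needs 340; the known cells sum to 242, so (4,3) = 98.

98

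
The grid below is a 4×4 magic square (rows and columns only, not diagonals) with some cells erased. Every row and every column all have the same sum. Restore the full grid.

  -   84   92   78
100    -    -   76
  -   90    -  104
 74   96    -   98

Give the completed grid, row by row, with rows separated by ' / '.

Column 4 is already complete: 78 + 76 + 104 + 98 = 356, so that is the magic constant.
Row 1 needs 356; the known cells sum to 254, so (1,1) = 102.
Using row 4: 74 + 96 + 98 + ? → (4,3) = 356 − 268 = 88.
Using column 1: 102 + 100 + 74 + ? → (3,1) = 356 − 276 = 80.
Column 2 needs 356; the known cells sum to 270, so (2,2) = 86.
Row 2: 100 + 86 + 76 + ? = 356, so (2,3) = 94.
Using row 3: 80 + 90 + 104 + ? → (3,3) = 356 − 274 = 82.

102 84 92 78 / 100 86 94 76 / 80 90 82 104 / 74 96 88 98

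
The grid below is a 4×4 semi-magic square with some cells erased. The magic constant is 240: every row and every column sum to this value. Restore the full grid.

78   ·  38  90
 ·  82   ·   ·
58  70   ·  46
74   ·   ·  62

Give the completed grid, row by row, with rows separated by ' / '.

Row 1 needs 240; the known cells sum to 206, so (1,2) = 34.
From row 3, 240 − (58 + 70 + 46) gives (3,3) = 66.
Using column 1: 78 + 58 + 74 + ? → (2,1) = 240 − 210 = 30.
Column 2 must total 240; the given cells sum to 186, so (4,2) = 54.
From column 4, 240 − (90 + 46 + 62) gives (2,4) = 42.
Row 2: 30 + 82 + 42 + ? = 240, so (2,3) = 86.
From row 4, 240 − (74 + 54 + 62) gives (4,3) = 50.

78 34 38 90 / 30 82 86 42 / 58 70 66 46 / 74 54 50 62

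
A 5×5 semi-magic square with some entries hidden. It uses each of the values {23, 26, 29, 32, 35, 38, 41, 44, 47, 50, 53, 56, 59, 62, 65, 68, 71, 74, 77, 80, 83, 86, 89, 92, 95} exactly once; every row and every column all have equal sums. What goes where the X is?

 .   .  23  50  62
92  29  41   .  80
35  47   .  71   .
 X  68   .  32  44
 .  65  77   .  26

The 25 entries sum to 1475, so each line sums to 1475/5 = 295.
Row 2 needs 295; the known cells sum to 242, so (2,4) = 53.
Using column 2: 29 + 47 + 68 + 65 + ? → (1,2) = 295 − 209 = 86.
The remaining cell in column 4 is (5,4) = 295 − 206 = 89.
Column 5: 62 + 80 + 44 + 26 + ? = 295, so (3,5) = 83.
Row 1 needs 295; the known cells sum to 221, so (1,1) = 74.
Row 3 needs 295; the known cells sum to 236, so (3,3) = 59.
Row 5: 65 + 77 + 89 + 26 + ? = 295, so (5,1) = 38.
Column 1 needs 295; the known cells sum to 239, so (4,1) = 56.

56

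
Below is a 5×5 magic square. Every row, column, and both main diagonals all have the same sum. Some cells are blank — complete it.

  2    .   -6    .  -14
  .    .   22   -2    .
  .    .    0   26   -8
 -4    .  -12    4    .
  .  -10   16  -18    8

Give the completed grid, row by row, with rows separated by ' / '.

Column 3 is already complete: -6 + 22 + 0 + -12 + 16 = 20, so that is the magic constant.
Row 5 must total 20; the given cells sum to -4, so (5,1) = 24.
Column 4 needs 20; the known cells sum to 10, so (1,4) = 10.
Using main diagonal: 2 + 0 + 4 + 8 + ? → (2,2) = 20 − 14 = 6.
Anti-diagonal must total 20; the given cells sum to 8, so (4,2) = 12.
Using row 1: 2 + (-6) + 10 + (-14) + ? → (1,2) = 20 − (-8) = 28.
The remaining cell in row 4 is (4,5) = 20 − 0 = 20.
From column 2, 20 − (28 + 6 + 12 + (-10)) gives (3,2) = -16.
Using column 5: -14 + (-8) + 20 + 8 + ? → (2,5) = 20 − 6 = 14.
Row 2 needs 20; the known cells sum to 40, so (2,1) = -20.
Row 3: -16 + 0 + 26 + (-8) + ? = 20, so (3,1) = 18.

2 28 -6 10 -14 / -20 6 22 -2 14 / 18 -16 0 26 -8 / -4 12 -12 4 20 / 24 -10 16 -18 8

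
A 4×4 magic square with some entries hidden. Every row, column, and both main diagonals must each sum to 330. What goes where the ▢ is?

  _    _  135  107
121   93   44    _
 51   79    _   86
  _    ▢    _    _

128

Row 2 needs 330; the known cells sum to 258, so (2,4) = 72.
From row 3, 330 − (51 + 79 + 86) gives (3,3) = 114.
Column 3 must total 330; the given cells sum to 293, so (4,3) = 37.
Column 4 must total 330; the given cells sum to 265, so (4,4) = 65.
Using main diagonal: 93 + 114 + 65 + ? → (1,1) = 330 − 272 = 58.
Anti-diagonal must total 330; the given cells sum to 230, so (4,1) = 100.
From row 1, 330 − (58 + 135 + 107) gives (1,2) = 30.
Row 4: 100 + 37 + 65 + ? = 330, so (4,2) = 128.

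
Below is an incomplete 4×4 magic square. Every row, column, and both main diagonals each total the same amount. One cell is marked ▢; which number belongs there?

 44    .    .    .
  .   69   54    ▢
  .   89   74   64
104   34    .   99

84

Main diagonal is complete and sums to 286; that is the magic constant.
Row 3: 89 + 74 + 64 + ? = 286, so (3,1) = 59.
Row 4 needs 286; the known cells sum to 237, so (4,3) = 49.
Column 1 must total 286; the given cells sum to 207, so (2,1) = 79.
Column 2: 69 + 89 + 34 + ? = 286, so (1,2) = 94.
Column 3 needs 286; the known cells sum to 177, so (1,3) = 109.
From anti-diagonal, 286 − (54 + 89 + 104) gives (1,4) = 39.
Row 2: 79 + 69 + 54 + ? = 286, so (2,4) = 84.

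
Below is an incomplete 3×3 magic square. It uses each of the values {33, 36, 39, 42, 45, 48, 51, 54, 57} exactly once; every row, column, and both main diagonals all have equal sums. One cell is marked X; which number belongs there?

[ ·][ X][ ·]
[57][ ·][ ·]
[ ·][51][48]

The 9 entries sum to 405, so each line sums to 405/3 = 135.
Row 3 needs 135; the known cells sum to 99, so (3,1) = 36.
Column 1 needs 135; the known cells sum to 93, so (1,1) = 42.
From main diagonal, 135 − (42 + 48) gives (2,2) = 45.
Using anti-diagonal: 45 + 36 + ? → (1,3) = 135 − 81 = 54.
Row 1 must total 135; the given cells sum to 96, so (1,2) = 39.

39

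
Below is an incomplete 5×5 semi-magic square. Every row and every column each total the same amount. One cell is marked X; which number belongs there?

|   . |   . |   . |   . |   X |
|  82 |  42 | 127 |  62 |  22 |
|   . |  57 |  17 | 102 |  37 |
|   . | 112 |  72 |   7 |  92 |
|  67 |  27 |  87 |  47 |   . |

77

Row 2 is complete and sums to 335; that is the magic constant.
Row 3 needs 335; the known cells sum to 213, so (3,1) = 122.
The remaining cell in row 4 is (4,1) = 335 − 283 = 52.
Row 5 needs 335; the known cells sum to 228, so (5,5) = 107.
Column 1: 82 + 122 + 52 + 67 + ? = 335, so (1,1) = 12.
Column 2: 42 + 57 + 112 + 27 + ? = 335, so (1,2) = 97.
Column 3: 127 + 17 + 72 + 87 + ? = 335, so (1,3) = 32.
From column 4, 335 − (62 + 102 + 7 + 47) gives (1,4) = 117.
Column 5: 22 + 37 + 92 + 107 + ? = 335, so (1,5) = 77.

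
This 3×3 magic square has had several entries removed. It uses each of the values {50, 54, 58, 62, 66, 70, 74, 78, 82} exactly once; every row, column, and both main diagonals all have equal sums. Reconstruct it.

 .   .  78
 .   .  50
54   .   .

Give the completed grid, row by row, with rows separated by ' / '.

The 9 entries sum to 594, so each line sums to 594/3 = 198.
The remaining cell in column 3 is (3,3) = 198 − 128 = 70.
Anti-diagonal must total 198; the given cells sum to 132, so (2,2) = 66.
Row 2: 66 + 50 + ? = 198, so (2,1) = 82.
Using row 3: 54 + 70 + ? → (3,2) = 198 − 124 = 74.
Column 1 needs 198; the known cells sum to 136, so (1,1) = 62.
The remaining cell in column 2 is (1,2) = 198 − 140 = 58.

62 58 78 / 82 66 50 / 54 74 70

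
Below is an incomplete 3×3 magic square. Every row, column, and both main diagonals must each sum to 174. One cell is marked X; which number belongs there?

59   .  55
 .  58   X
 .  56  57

Using row 1: 59 + 55 + ? → (1,2) = 174 − 114 = 60.
Row 3: 56 + 57 + ? = 174, so (3,1) = 61.
Column 1 needs 174; the known cells sum to 120, so (2,1) = 54.
From column 3, 174 − (55 + 57) gives (2,3) = 62.

62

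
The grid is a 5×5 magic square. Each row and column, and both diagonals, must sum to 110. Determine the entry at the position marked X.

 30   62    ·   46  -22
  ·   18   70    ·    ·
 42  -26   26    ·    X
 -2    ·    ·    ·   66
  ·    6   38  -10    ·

10

Using row 1: 30 + 62 + 46 + (-22) + ? → (1,3) = 110 − 116 = -6.
Column 2 must total 110; the given cells sum to 60, so (4,2) = 50.
The remaining cell in column 3 is (4,3) = 110 − 128 = -18.
The remaining cell in row 4 is (4,4) = 110 − 96 = 14.
Main diagonal must total 110; the given cells sum to 88, so (5,5) = 22.
Row 5 must total 110; the given cells sum to 56, so (5,1) = 54.
Using column 1: 30 + 42 + (-2) + 54 + ? → (2,1) = 110 − 124 = -14.
Anti-diagonal must total 110; the given cells sum to 108, so (2,4) = 2.
Row 2: -14 + 18 + 70 + 2 + ? = 110, so (2,5) = 34.
Using column 4: 46 + 2 + 14 + (-10) + ? → (3,4) = 110 − 52 = 58.
From column 5, 110 − (-22 + 34 + 66 + 22) gives (3,5) = 10.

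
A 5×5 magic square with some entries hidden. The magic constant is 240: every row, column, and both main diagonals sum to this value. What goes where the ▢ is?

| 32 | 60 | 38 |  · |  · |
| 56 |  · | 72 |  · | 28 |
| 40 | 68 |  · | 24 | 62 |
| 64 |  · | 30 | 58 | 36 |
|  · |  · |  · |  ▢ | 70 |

Row 3: 40 + 68 + 24 + 62 + ? = 240, so (3,3) = 46.
Row 4 must total 240; the given cells sum to 188, so (4,2) = 52.
Column 1 must total 240; the given cells sum to 192, so (5,1) = 48.
The remaining cell in column 3 is (5,3) = 240 − 186 = 54.
Using column 5: 28 + 62 + 36 + 70 + ? → (1,5) = 240 − 196 = 44.
From main diagonal, 240 − (32 + 46 + 58 + 70) gives (2,2) = 34.
Using anti-diagonal: 44 + 46 + 52 + 48 + ? → (2,4) = 240 − 190 = 50.
Row 1: 32 + 60 + 38 + 44 + ? = 240, so (1,4) = 66.
Using column 2: 60 + 34 + 68 + 52 + ? → (5,2) = 240 − 214 = 26.
Column 4 needs 240; the known cells sum to 198, so (5,4) = 42.

42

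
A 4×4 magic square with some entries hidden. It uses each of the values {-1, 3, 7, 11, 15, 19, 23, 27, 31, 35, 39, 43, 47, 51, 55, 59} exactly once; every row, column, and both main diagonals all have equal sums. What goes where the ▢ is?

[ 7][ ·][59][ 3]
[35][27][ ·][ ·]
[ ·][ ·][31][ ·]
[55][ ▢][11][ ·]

-1

The 16 entries sum to 464, so each line sums to 464/4 = 116.
Row 1 must total 116; the given cells sum to 69, so (1,2) = 47.
Column 1: 7 + 35 + 55 + ? = 116, so (3,1) = 19.
Column 3 must total 116; the given cells sum to 101, so (2,3) = 15.
Using main diagonal: 7 + 27 + 31 + ? → (4,4) = 116 − 65 = 51.
Anti-diagonal: 3 + 15 + 55 + ? = 116, so (3,2) = 43.
Row 2 must total 116; the given cells sum to 77, so (2,4) = 39.
Using row 3: 19 + 43 + 31 + ? → (3,4) = 116 − 93 = 23.
From row 4, 116 − (55 + 11 + 51) gives (4,2) = -1.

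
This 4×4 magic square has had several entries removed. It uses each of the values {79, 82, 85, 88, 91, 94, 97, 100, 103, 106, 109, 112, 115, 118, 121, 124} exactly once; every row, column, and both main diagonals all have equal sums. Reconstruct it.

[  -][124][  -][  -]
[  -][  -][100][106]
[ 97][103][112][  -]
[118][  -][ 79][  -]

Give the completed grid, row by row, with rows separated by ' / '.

82 124 115 85 / 109 91 100 106 / 97 103 112 94 / 118 88 79 121

The 16 entries sum to 1624, so each line sums to 1624/4 = 406.
Row 3: 97 + 103 + 112 + ? = 406, so (3,4) = 94.
Column 3 must total 406; the given cells sum to 291, so (1,3) = 115.
Anti-diagonal must total 406; the given cells sum to 321, so (1,4) = 85.
Row 1 must total 406; the given cells sum to 324, so (1,1) = 82.
The remaining cell in column 1 is (2,1) = 406 − 297 = 109.
Column 4 needs 406; the known cells sum to 285, so (4,4) = 121.
The remaining cell in main diagonal is (2,2) = 406 − 315 = 91.
From row 4, 406 − (118 + 79 + 121) gives (4,2) = 88.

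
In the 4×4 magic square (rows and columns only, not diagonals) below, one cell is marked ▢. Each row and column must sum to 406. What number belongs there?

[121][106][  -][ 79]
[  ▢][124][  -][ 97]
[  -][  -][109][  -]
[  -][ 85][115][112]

103

Using row 1: 121 + 106 + 79 + ? → (1,3) = 406 − 306 = 100.
Row 4: 85 + 115 + 112 + ? = 406, so (4,1) = 94.
Column 2 must total 406; the given cells sum to 315, so (3,2) = 91.
Column 3 must total 406; the given cells sum to 324, so (2,3) = 82.
Column 4 must total 406; the given cells sum to 288, so (3,4) = 118.
From row 2, 406 − (124 + 82 + 97) gives (2,1) = 103.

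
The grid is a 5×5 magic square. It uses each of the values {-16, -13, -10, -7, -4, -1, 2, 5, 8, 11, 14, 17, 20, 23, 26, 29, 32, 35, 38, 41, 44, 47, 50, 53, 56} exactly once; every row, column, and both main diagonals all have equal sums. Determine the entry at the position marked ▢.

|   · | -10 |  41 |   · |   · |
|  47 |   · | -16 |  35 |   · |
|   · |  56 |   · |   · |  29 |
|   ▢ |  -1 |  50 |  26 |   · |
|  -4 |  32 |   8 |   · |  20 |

38

The 25 entries sum to 500, so each line sums to 500/5 = 100.
Using row 5: -4 + 32 + 8 + 20 + ? → (5,4) = 100 − 56 = 44.
Column 2: -10 + 56 + (-1) + 32 + ? = 100, so (2,2) = 23.
Column 3: 41 + (-16) + 50 + 8 + ? = 100, so (3,3) = 17.
Main diagonal: 23 + 17 + 26 + 20 + ? = 100, so (1,1) = 14.
Anti-diagonal needs 100; the known cells sum to 47, so (1,5) = 53.
Row 1: 14 + (-10) + 41 + 53 + ? = 100, so (1,4) = 2.
Row 2 must total 100; the given cells sum to 89, so (2,5) = 11.
Column 4 must total 100; the given cells sum to 107, so (3,4) = -7.
Using column 5: 53 + 11 + 29 + 20 + ? → (4,5) = 100 − 113 = -13.
The remaining cell in row 3 is (3,1) = 100 − 95 = 5.
From row 4, 100 − (-1 + 50 + 26 + (-13)) gives (4,1) = 38.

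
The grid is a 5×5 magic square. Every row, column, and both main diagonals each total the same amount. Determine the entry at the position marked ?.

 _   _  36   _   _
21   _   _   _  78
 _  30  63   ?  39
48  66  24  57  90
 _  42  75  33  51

Row 4 is complete and sums to 285; that is the magic constant.
Row 5 must total 285; the given cells sum to 201, so (5,1) = 84.
From column 3, 285 − (36 + 63 + 24 + 75) gives (2,3) = 87.
From column 5, 285 − (78 + 39 + 90 + 51) gives (1,5) = 27.
Anti-diagonal: 27 + 63 + 66 + 84 + ? = 285, so (2,4) = 45.
Row 2 must total 285; the given cells sum to 231, so (2,2) = 54.
Column 2 must total 285; the given cells sum to 192, so (1,2) = 93.
The remaining cell in main diagonal is (1,1) = 285 − 225 = 60.
Row 1 needs 285; the known cells sum to 216, so (1,4) = 69.
From column 1, 285 − (60 + 21 + 48 + 84) gives (3,1) = 72.
The remaining cell in column 4 is (3,4) = 285 − 204 = 81.

81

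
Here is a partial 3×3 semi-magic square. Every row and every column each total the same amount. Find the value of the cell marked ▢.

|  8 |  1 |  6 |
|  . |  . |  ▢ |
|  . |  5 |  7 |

2

Row 1 is complete and sums to 15; that is the magic constant.
From row 3, 15 − (5 + 7) gives (3,1) = 3.
Column 1: 8 + 3 + ? = 15, so (2,1) = 4.
Column 2: 1 + 5 + ? = 15, so (2,2) = 9.
The remaining cell in column 3 is (2,3) = 15 − 13 = 2.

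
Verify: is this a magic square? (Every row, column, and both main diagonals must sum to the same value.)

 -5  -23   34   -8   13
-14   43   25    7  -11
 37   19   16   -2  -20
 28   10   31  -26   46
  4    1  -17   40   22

Row 1: -5 + (-23) + 34 + (-8) + 13 = 11.
Row 2: -14 + 43 + 25 + 7 + (-11) = 50.
Row 3: 37 + 19 + 16 + (-2) + (-20) = 50.
Row 4: 28 + 10 + 31 + (-26) + 46 = 89.
Row 5: 4 + 1 + (-17) + 40 + 22 = 50.
Column 1: -5 + (-14) + 37 + 28 + 4 = 50.
Column 2: -23 + 43 + 19 + 10 + 1 = 50.
Column 3: 34 + 25 + 16 + 31 + (-17) = 89.
Column 4: -8 + 7 + (-2) + (-26) + 40 = 11.
Column 5: 13 + (-11) + (-20) + 46 + 22 = 50.
Main diagonal: -5 + 43 + 16 + (-26) + 22 = 50.
Anti-diagonal: 13 + 7 + 16 + 10 + 4 = 50.

No — row 3 sums to 50 but column 4 sums to 11.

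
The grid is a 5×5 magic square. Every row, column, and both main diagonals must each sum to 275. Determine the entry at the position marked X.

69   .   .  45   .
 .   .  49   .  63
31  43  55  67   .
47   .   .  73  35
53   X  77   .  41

Using row 3: 31 + 43 + 55 + 67 + ? → (3,5) = 275 − 196 = 79.
Column 1: 69 + 31 + 47 + 53 + ? = 275, so (2,1) = 75.
From column 5, 275 − (63 + 79 + 35 + 41) gives (1,5) = 57.
The remaining cell in main diagonal is (2,2) = 275 − 238 = 37.
The remaining cell in row 2 is (2,4) = 275 − 224 = 51.
Using column 4: 45 + 51 + 67 + 73 + ? → (5,4) = 275 − 236 = 39.
Anti-diagonal: 57 + 51 + 55 + 53 + ? = 275, so (4,2) = 59.
The remaining cell in row 4 is (4,3) = 275 − 214 = 61.
Row 5 needs 275; the known cells sum to 210, so (5,2) = 65.

65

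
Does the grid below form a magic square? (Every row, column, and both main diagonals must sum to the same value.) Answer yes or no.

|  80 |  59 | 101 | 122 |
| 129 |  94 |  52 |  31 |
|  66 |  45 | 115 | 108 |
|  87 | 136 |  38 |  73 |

Row 1: 80 + 59 + 101 + 122 = 362.
Row 2: 129 + 94 + 52 + 31 = 306.
Row 3: 66 + 45 + 115 + 108 = 334.
Row 4: 87 + 136 + 38 + 73 = 334.
Column 1: 80 + 129 + 66 + 87 = 362.
Column 2: 59 + 94 + 45 + 136 = 334.
Column 3: 101 + 52 + 115 + 38 = 306.
Column 4: 122 + 31 + 108 + 73 = 334.
Main diagonal: 80 + 94 + 115 + 73 = 362.
Anti-diagonal: 122 + 52 + 45 + 87 = 306.

No — column 3 sums to 306 but row 3 sums to 334.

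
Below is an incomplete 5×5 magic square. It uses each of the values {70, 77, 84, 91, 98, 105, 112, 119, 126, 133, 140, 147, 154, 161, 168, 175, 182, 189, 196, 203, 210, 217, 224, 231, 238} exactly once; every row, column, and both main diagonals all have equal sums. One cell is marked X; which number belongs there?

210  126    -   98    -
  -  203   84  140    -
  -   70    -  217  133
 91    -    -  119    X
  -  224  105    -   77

The 25 entries sum to 3850, so each line sums to 3850/5 = 770.
The remaining cell in column 2 is (4,2) = 770 − 623 = 147.
The remaining cell in column 4 is (5,4) = 770 − 574 = 196.
The remaining cell in main diagonal is (3,3) = 770 − 609 = 161.
Row 3 must total 770; the given cells sum to 581, so (3,1) = 189.
From row 5, 770 − (224 + 105 + 196 + 77) gives (5,1) = 168.
Column 1 must total 770; the given cells sum to 658, so (2,1) = 112.
Anti-diagonal: 140 + 161 + 147 + 168 + ? = 770, so (1,5) = 154.
From row 1, 770 − (210 + 126 + 98 + 154) gives (1,3) = 182.
Row 2 needs 770; the known cells sum to 539, so (2,5) = 231.
Using column 3: 182 + 84 + 161 + 105 + ? → (4,3) = 770 − 532 = 238.
From column 5, 770 − (154 + 231 + 133 + 77) gives (4,5) = 175.

175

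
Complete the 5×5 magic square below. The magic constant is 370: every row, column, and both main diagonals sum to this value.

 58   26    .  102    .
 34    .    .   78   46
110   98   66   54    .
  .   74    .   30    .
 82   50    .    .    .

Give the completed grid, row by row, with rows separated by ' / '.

58 26 114 102 70 / 34 122 90 78 46 / 110 98 66 54 42 / 86 74 62 30 118 / 82 50 38 106 94

Row 3: 110 + 98 + 66 + 54 + ? = 370, so (3,5) = 42.
Column 1 needs 370; the known cells sum to 284, so (4,1) = 86.
From column 2, 370 − (26 + 98 + 74 + 50) gives (2,2) = 122.
Column 4 needs 370; the known cells sum to 264, so (5,4) = 106.
Main diagonal: 58 + 122 + 66 + 30 + ? = 370, so (5,5) = 94.
Anti-diagonal: 78 + 66 + 74 + 82 + ? = 370, so (1,5) = 70.
From row 1, 370 − (58 + 26 + 102 + 70) gives (1,3) = 114.
Row 2: 34 + 122 + 78 + 46 + ? = 370, so (2,3) = 90.
Row 5: 82 + 50 + 106 + 94 + ? = 370, so (5,3) = 38.
From column 3, 370 − (114 + 90 + 66 + 38) gives (4,3) = 62.
Column 5 needs 370; the known cells sum to 252, so (4,5) = 118.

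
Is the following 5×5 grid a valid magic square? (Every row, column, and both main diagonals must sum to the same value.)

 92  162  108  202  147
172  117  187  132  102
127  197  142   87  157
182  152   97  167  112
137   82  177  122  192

No — column 5 sums to 710 but row 1 sums to 711.

Row 1: 92 + 162 + 108 + 202 + 147 = 711.
Row 2: 172 + 117 + 187 + 132 + 102 = 710.
Row 3: 127 + 197 + 142 + 87 + 157 = 710.
Row 4: 182 + 152 + 97 + 167 + 112 = 710.
Row 5: 137 + 82 + 177 + 122 + 192 = 710.
Column 1: 92 + 172 + 127 + 182 + 137 = 710.
Column 2: 162 + 117 + 197 + 152 + 82 = 710.
Column 3: 108 + 187 + 142 + 97 + 177 = 711.
Column 4: 202 + 132 + 87 + 167 + 122 = 710.
Column 5: 147 + 102 + 157 + 112 + 192 = 710.
Main diagonal: 92 + 117 + 142 + 167 + 192 = 710.
Anti-diagonal: 147 + 132 + 142 + 152 + 137 = 710.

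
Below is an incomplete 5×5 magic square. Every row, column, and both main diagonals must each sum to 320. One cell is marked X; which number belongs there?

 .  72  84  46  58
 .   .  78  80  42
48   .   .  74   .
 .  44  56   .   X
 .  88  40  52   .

Using row 1: 72 + 84 + 46 + 58 + ? → (1,1) = 320 − 260 = 60.
The remaining cell in column 3 is (3,3) = 320 − 258 = 62.
Using column 4: 46 + 80 + 74 + 52 + ? → (4,4) = 320 − 252 = 68.
The remaining cell in anti-diagonal is (5,1) = 320 − 244 = 76.
Using row 5: 76 + 88 + 40 + 52 + ? → (5,5) = 320 − 256 = 64.
Main diagonal must total 320; the given cells sum to 254, so (2,2) = 66.
The remaining cell in row 2 is (2,1) = 320 − 266 = 54.
Using column 1: 60 + 54 + 48 + 76 + ? → (4,1) = 320 − 238 = 82.
Using column 2: 72 + 66 + 44 + 88 + ? → (3,2) = 320 − 270 = 50.
Using row 3: 48 + 50 + 62 + 74 + ? → (3,5) = 320 − 234 = 86.
Row 4: 82 + 44 + 56 + 68 + ? = 320, so (4,5) = 70.

70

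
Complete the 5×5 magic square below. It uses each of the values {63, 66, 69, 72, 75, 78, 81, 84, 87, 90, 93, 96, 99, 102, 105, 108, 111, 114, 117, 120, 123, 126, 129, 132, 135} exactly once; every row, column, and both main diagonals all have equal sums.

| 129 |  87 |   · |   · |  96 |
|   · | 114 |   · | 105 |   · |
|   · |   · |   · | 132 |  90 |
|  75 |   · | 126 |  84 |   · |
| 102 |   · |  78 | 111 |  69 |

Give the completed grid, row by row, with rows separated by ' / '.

The 25 entries sum to 2475, so each line sums to 2475/5 = 495.
Row 5 needs 495; the known cells sum to 360, so (5,2) = 135.
The remaining cell in column 4 is (1,4) = 495 − 432 = 63.
The remaining cell in main diagonal is (3,3) = 495 − 396 = 99.
Anti-diagonal must total 495; the given cells sum to 402, so (4,2) = 93.
Row 1 must total 495; the given cells sum to 375, so (1,3) = 120.
Row 4: 75 + 93 + 126 + 84 + ? = 495, so (4,5) = 117.
Using column 2: 87 + 114 + 93 + 135 + ? → (3,2) = 495 − 429 = 66.
Using column 3: 120 + 99 + 126 + 78 + ? → (2,3) = 495 − 423 = 72.
The remaining cell in column 5 is (2,5) = 495 − 372 = 123.
Using row 2: 114 + 72 + 105 + 123 + ? → (2,1) = 495 − 414 = 81.
Row 3: 66 + 99 + 132 + 90 + ? = 495, so (3,1) = 108.

129 87 120 63 96 / 81 114 72 105 123 / 108 66 99 132 90 / 75 93 126 84 117 / 102 135 78 111 69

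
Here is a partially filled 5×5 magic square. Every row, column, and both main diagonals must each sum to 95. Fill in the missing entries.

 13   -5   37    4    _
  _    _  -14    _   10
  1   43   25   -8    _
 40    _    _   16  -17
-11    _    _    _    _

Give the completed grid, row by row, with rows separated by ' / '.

13 -5 37 4 46 / 52 19 -14 28 10 / 1 43 25 -8 34 / 40 7 49 16 -17 / -11 31 -2 55 22

Row 1 needs 95; the known cells sum to 49, so (1,5) = 46.
From row 3, 95 − (1 + 43 + 25 + (-8)) gives (3,5) = 34.
Column 1 needs 95; the known cells sum to 43, so (2,1) = 52.
Using column 5: 46 + 10 + 34 + (-17) + ? → (5,5) = 95 − 73 = 22.
The remaining cell in main diagonal is (2,2) = 95 − 76 = 19.
Using row 2: 52 + 19 + (-14) + 10 + ? → (2,4) = 95 − 67 = 28.
Column 4: 4 + 28 + (-8) + 16 + ? = 95, so (5,4) = 55.
From anti-diagonal, 95 − (46 + 28 + 25 + (-11)) gives (4,2) = 7.
Row 4: 40 + 7 + 16 + (-17) + ? = 95, so (4,3) = 49.
Column 2 must total 95; the given cells sum to 64, so (5,2) = 31.
Column 3 needs 95; the known cells sum to 97, so (5,3) = -2.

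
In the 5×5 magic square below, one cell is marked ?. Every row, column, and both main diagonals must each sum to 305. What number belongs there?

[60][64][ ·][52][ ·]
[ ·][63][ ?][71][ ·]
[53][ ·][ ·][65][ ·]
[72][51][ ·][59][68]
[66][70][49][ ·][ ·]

67

Using row 4: 72 + 51 + 59 + 68 + ? → (4,3) = 305 − 250 = 55.
Column 1 needs 305; the known cells sum to 251, so (2,1) = 54.
Column 2 must total 305; the given cells sum to 248, so (3,2) = 57.
Column 4 needs 305; the known cells sum to 247, so (5,4) = 58.
The remaining cell in row 5 is (5,5) = 305 − 243 = 62.
Using main diagonal: 60 + 63 + 59 + 62 + ? → (3,3) = 305 − 244 = 61.
The remaining cell in anti-diagonal is (1,5) = 305 − 249 = 56.
The remaining cell in row 1 is (1,3) = 305 − 232 = 73.
From row 3, 305 − (53 + 57 + 61 + 65) gives (3,5) = 69.
Column 3 must total 305; the given cells sum to 238, so (2,3) = 67.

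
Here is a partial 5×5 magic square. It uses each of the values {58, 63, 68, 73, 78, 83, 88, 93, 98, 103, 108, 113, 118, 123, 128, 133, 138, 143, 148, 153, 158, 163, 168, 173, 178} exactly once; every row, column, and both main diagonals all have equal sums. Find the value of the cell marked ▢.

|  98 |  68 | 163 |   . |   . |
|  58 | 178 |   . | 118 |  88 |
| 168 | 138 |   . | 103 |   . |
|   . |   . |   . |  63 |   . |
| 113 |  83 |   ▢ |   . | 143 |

The 25 entries sum to 2950, so each line sums to 2950/5 = 590.
From row 2, 590 − (58 + 178 + 118 + 88) gives (2,3) = 148.
The remaining cell in column 1 is (4,1) = 590 − 437 = 153.
Using column 2: 68 + 178 + 138 + 83 + ? → (4,2) = 590 − 467 = 123.
Using main diagonal: 98 + 178 + 63 + 143 + ? → (3,3) = 590 − 482 = 108.
Anti-diagonal: 118 + 108 + 123 + 113 + ? = 590, so (1,5) = 128.
The remaining cell in row 1 is (1,4) = 590 − 457 = 133.
Using row 3: 168 + 138 + 108 + 103 + ? → (3,5) = 590 − 517 = 73.
Column 4 must total 590; the given cells sum to 417, so (5,4) = 173.
Column 5 must total 590; the given cells sum to 432, so (4,5) = 158.
Using row 4: 153 + 123 + 63 + 158 + ? → (4,3) = 590 − 497 = 93.
Row 5: 113 + 83 + 173 + 143 + ? = 590, so (5,3) = 78.

78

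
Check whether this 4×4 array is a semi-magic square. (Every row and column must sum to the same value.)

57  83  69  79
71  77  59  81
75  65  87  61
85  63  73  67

Row 1: 57 + 83 + 69 + 79 = 288.
Row 2: 71 + 77 + 59 + 81 = 288.
Row 3: 75 + 65 + 87 + 61 = 288.
Row 4: 85 + 63 + 73 + 67 = 288.
Column 1: 57 + 71 + 75 + 85 = 288.
Column 2: 83 + 77 + 65 + 63 = 288.
Column 3: 69 + 59 + 87 + 73 = 288.
Column 4: 79 + 81 + 61 + 67 = 288.
All lines sum to 288.

Yes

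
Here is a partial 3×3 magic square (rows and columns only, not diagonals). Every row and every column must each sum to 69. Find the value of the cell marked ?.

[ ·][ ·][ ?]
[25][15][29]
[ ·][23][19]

21

From row 3, 69 − (23 + 19) gives (3,1) = 27.
Column 1 must total 69; the given cells sum to 52, so (1,1) = 17.
Column 2 needs 69; the known cells sum to 38, so (1,2) = 31.
From column 3, 69 − (29 + 19) gives (1,3) = 21.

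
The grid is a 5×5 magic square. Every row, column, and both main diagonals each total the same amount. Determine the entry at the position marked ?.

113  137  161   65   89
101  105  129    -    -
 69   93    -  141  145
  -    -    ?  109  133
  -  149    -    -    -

85

Row 1 is complete and sums to 565; that is the magic constant.
Row 3 must total 565; the given cells sum to 448, so (3,3) = 117.
From column 2, 565 − (137 + 105 + 93 + 149) gives (4,2) = 81.
The remaining cell in main diagonal is (5,5) = 565 − 444 = 121.
Using column 5: 89 + 145 + 133 + 121 + ? → (2,5) = 565 − 488 = 77.
The remaining cell in row 2 is (2,4) = 565 − 412 = 153.
Column 4 needs 565; the known cells sum to 468, so (5,4) = 97.
Anti-diagonal needs 565; the known cells sum to 440, so (5,1) = 125.
Row 5 must total 565; the given cells sum to 492, so (5,3) = 73.
Column 1 needs 565; the known cells sum to 408, so (4,1) = 157.
From column 3, 565 − (161 + 129 + 117 + 73) gives (4,3) = 85.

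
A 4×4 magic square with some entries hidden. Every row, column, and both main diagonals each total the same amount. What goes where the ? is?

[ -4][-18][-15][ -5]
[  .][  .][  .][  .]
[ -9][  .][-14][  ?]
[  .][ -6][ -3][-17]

Row 1 is complete and sums to -42; that is the magic constant.
Row 4 needs -42; the known cells sum to -26, so (4,1) = -16.
Column 1 needs -42; the known cells sum to -29, so (2,1) = -13.
Column 3: -15 + (-14) + (-3) + ? = -42, so (2,3) = -10.
Main diagonal must total -42; the given cells sum to -35, so (2,2) = -7.
Anti-diagonal: -5 + (-10) + (-16) + ? = -42, so (3,2) = -11.
The remaining cell in row 2 is (2,4) = -42 − (-30) = -12.
Using row 3: -9 + (-11) + (-14) + ? → (3,4) = -42 − (-34) = -8.

-8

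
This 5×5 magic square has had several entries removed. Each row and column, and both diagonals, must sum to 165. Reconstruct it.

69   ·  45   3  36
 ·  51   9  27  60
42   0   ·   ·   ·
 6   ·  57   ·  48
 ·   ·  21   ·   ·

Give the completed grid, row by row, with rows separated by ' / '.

69 12 45 3 36 / 18 51 9 27 60 / 42 0 33 66 24 / 6 39 57 15 48 / 30 63 21 54 -3

Row 1: 69 + 45 + 3 + 36 + ? = 165, so (1,2) = 12.
Row 2 must total 165; the given cells sum to 147, so (2,1) = 18.
From column 1, 165 − (69 + 18 + 42 + 6) gives (5,1) = 30.
Using column 3: 45 + 9 + 57 + 21 + ? → (3,3) = 165 − 132 = 33.
The remaining cell in anti-diagonal is (4,2) = 165 − 126 = 39.
Row 4 must total 165; the given cells sum to 150, so (4,4) = 15.
Column 2 must total 165; the given cells sum to 102, so (5,2) = 63.
From main diagonal, 165 − (69 + 51 + 33 + 15) gives (5,5) = -3.
Using row 5: 30 + 63 + 21 + (-3) + ? → (5,4) = 165 − 111 = 54.
The remaining cell in column 4 is (3,4) = 165 − 99 = 66.
The remaining cell in column 5 is (3,5) = 165 − 141 = 24.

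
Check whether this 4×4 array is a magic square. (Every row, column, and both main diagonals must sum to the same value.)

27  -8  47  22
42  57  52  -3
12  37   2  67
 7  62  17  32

Row 1: 27 + (-8) + 47 + 22 = 88.
Row 2: 42 + 57 + 52 + (-3) = 148.
Row 3: 12 + 37 + 2 + 67 = 118.
Row 4: 7 + 62 + 17 + 32 = 118.
Column 1: 27 + 42 + 12 + 7 = 88.
Column 2: -8 + 57 + 37 + 62 = 148.
Column 3: 47 + 52 + 2 + 17 = 118.
Column 4: 22 + (-3) + 67 + 32 = 118.
Main diagonal: 27 + 57 + 2 + 32 = 118.
Anti-diagonal: 22 + 52 + 37 + 7 = 118.

No — column 2 sums to 148 but row 1 sums to 88.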